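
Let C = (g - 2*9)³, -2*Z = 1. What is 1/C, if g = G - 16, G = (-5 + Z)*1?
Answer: -8/493039 ≈ -1.6226e-5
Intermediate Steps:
Z = -½ (Z = -½*1 = -½ ≈ -0.50000)
G = -11/2 (G = (-5 - ½)*1 = -11/2*1 = -11/2 ≈ -5.5000)
g = -43/2 (g = -11/2 - 16 = -43/2 ≈ -21.500)
C = -493039/8 (C = (-43/2 - 2*9)³ = (-43/2 - 1*18)³ = (-43/2 - 18)³ = (-79/2)³ = -493039/8 ≈ -61630.)
1/C = 1/(-493039/8) = -8/493039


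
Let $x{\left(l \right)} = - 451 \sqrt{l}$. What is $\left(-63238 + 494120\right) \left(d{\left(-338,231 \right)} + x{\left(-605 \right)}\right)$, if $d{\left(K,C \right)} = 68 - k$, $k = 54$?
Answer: $6032348 - 2137605602 i \sqrt{5} \approx 6.0324 \cdot 10^{6} - 4.7798 \cdot 10^{9} i$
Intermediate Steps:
$d{\left(K,C \right)} = 14$ ($d{\left(K,C \right)} = 68 - 54 = 14$)
$\left(-63238 + 494120\right) \left(d{\left(-338,231 \right)} + x{\left(-605 \right)}\right) = \left(-63238 + 494120\right) \left(14 - 451 \sqrt{-605}\right) = 430882 \left(14 - 451 \cdot 11 i \sqrt{5}\right) = 430882 \left(14 - 4961 i \sqrt{5}\right) = 6032348 - 2137605602 i \sqrt{5}$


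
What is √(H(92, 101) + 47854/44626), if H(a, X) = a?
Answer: 33*√42550891/22313 ≈ 9.6474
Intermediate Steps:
√(H(92, 101) + 47854/44626) = √(92 + 47854/44626) = √(92 + 47854*(1/44626)) = √(92 + 23927/22313) = √(2076723/22313) = 33*√42550891/22313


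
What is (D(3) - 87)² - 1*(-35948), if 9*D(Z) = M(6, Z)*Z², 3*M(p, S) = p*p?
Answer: 41573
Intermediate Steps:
M(p, S) = p²/3 (M(p, S) = (p*p)/3 = p²/3)
D(Z) = 4*Z²/3 (D(Z) = (((⅓)*6²)*Z²)/9 = (((⅓)*36)*Z²)/9 = (12*Z²)/9 = 4*Z²/3)
(D(3) - 87)² - 1*(-35948) = ((4/3)*3² - 87)² - 1*(-35948) = ((4/3)*9 - 87)² + 35948 = (12 - 87)² + 35948 = (-75)² + 35948 = 5625 + 35948 = 41573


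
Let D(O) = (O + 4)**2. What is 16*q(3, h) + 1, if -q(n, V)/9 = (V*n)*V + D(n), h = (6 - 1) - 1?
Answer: -13967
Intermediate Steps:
D(O) = (4 + O)**2
h = 4 (h = 5 - 1 = 4)
q(n, V) = -9*(4 + n)**2 - 9*n*V**2 (q(n, V) = -9*((V*n)*V + (4 + n)**2) = -9*(n*V**2 + (4 + n)**2) = -9*((4 + n)**2 + n*V**2) = -9*(4 + n)**2 - 9*n*V**2)
16*q(3, h) + 1 = 16*(-9*(4 + 3)**2 - 9*3*4**2) + 1 = 16*(-9*7**2 - 9*3*16) + 1 = 16*(-9*49 - 432) + 1 = 16*(-441 - 432) + 1 = 16*(-873) + 1 = -13968 + 1 = -13967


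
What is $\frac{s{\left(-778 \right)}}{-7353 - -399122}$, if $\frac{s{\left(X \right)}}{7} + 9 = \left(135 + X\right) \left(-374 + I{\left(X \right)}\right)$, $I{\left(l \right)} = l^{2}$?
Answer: $- \frac{388957139}{55967} \approx -6949.8$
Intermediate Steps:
$s{\left(X \right)} = -63 + 7 \left(-374 + X^{2}\right) \left(135 + X\right)$ ($s{\left(X \right)} = -63 + 7 \left(135 + X\right) \left(-374 + X^{2}\right) = -63 + 7 \left(-374 + X^{2}\right) \left(135 + X\right)$)
$\frac{s{\left(-778 \right)}}{-7353 - -399122} = \frac{-353493 - -2036804 + 7 \left(-778\right)^{3} + 945 \left(-778\right)^{2}}{-7353 - -399122} = \frac{-353493 + 2036804 + 7 \left(-470910952\right) + 945 \cdot 605284}{-7353 + 399122} = \frac{-353493 + 2036804 - 3296376664 + 571993380}{391769} = \left(-2722699973\right) \frac{1}{391769} = - \frac{388957139}{55967}$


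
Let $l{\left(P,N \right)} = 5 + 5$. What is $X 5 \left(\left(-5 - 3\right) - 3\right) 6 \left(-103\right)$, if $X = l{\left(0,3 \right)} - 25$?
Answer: $-509850$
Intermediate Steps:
$l{\left(P,N \right)} = 10$
$X = -15$ ($X = 10 - 25 = -15$)
$X 5 \left(\left(-5 - 3\right) - 3\right) 6 \left(-103\right) = - 15 \cdot 5 \left(\left(-5 - 3\right) - 3\right) 6 \left(-103\right) = - 15 \cdot 5 \left(-8 - 3\right) 6 \left(-103\right) = - 15 \cdot 5 \left(-11\right) 6 \left(-103\right) = - 15 \left(\left(-55\right) 6\right) \left(-103\right) = \left(-15\right) \left(-330\right) \left(-103\right) = 4950 \left(-103\right) = -509850$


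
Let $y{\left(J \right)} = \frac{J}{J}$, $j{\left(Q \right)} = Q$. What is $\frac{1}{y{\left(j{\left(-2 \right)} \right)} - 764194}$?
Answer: $- \frac{1}{764193} \approx -1.3086 \cdot 10^{-6}$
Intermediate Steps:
$y{\left(J \right)} = 1$
$\frac{1}{y{\left(j{\left(-2 \right)} \right)} - 764194} = \frac{1}{1 - 764194} = \frac{1}{-764193} = - \frac{1}{764193}$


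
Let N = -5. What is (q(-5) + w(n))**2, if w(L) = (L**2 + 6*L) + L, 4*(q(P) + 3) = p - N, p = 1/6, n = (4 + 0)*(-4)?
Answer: 11662225/576 ≈ 20247.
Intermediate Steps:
n = -16 (n = 4*(-4) = -16)
p = 1/6 ≈ 0.16667
q(P) = -41/24 (q(P) = -3 + (1/6 - 1*(-5))/4 = -3 + (1/6 + 5)/4 = -3 + (1/4)*(31/6) = -3 + 31/24 = -41/24)
w(L) = L**2 + 7*L
(q(-5) + w(n))**2 = (-41/24 - 16*(7 - 16))**2 = (-41/24 - 16*(-9))**2 = (-41/24 + 144)**2 = (3415/24)**2 = 11662225/576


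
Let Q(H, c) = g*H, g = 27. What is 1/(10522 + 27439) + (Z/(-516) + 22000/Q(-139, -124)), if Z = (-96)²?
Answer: -145326086765/6126108219 ≈ -23.722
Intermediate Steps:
Q(H, c) = 27*H
Z = 9216
1/(10522 + 27439) + (Z/(-516) + 22000/Q(-139, -124)) = 1/(10522 + 27439) + (9216/(-516) + 22000/((27*(-139)))) = 1/37961 + (9216*(-1/516) + 22000/(-3753)) = 1/37961 + (-768/43 + 22000*(-1/3753)) = 1/37961 + (-768/43 - 22000/3753) = 1/37961 - 3828304/161379 = -145326086765/6126108219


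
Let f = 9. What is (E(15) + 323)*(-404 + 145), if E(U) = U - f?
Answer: -85211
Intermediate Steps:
E(U) = -9 + U (E(U) = U - 1*9 = U - 9 = -9 + U)
(E(15) + 323)*(-404 + 145) = ((-9 + 15) + 323)*(-404 + 145) = (6 + 323)*(-259) = 329*(-259) = -85211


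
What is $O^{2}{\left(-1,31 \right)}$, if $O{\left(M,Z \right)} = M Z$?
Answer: $961$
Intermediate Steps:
$O^{2}{\left(-1,31 \right)} = \left(\left(-1\right) 31\right)^{2} = \left(-31\right)^{2} = 961$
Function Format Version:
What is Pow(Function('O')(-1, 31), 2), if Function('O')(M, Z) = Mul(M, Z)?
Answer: 961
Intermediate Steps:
Pow(Function('O')(-1, 31), 2) = Pow(Mul(-1, 31), 2) = Pow(-31, 2) = 961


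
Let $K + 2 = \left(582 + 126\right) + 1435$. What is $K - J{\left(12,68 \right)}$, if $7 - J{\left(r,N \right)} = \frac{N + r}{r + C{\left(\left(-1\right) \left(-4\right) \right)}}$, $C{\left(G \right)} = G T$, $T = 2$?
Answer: $2138$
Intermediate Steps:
$C{\left(G \right)} = 2 G$ ($C{\left(G \right)} = G 2 = 2 G$)
$J{\left(r,N \right)} = 7 - \frac{N + r}{8 + r}$ ($J{\left(r,N \right)} = 7 - \frac{N + r}{r + 2 \left(\left(-1\right) \left(-4\right)\right)} = 7 - \frac{N + r}{r + 2 \cdot 4} = 7 - \frac{N + r}{r + 8} = 7 - \frac{N + r}{8 + r}$)
$K = 2141$ ($K = -2 + \left(\left(582 + 126\right) + 1435\right) = -2 + \left(708 + 1435\right) = -2 + 2143 = 2141$)
$K - J{\left(12,68 \right)} = 2141 - \frac{56 - 68 + 6 \cdot 12}{8 + 12} = 2141 - \frac{56 - 68 + 72}{20} = 2141 - \frac{1}{20} \cdot 60 = 2141 - 3 = 2138$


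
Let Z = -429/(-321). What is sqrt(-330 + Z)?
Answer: I*sqrt(3762869)/107 ≈ 18.129*I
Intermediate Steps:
Z = 143/107 (Z = -429*(-1/321) = 143/107 ≈ 1.3364)
sqrt(-330 + Z) = sqrt(-330 + 143/107) = sqrt(-35167/107) = I*sqrt(3762869)/107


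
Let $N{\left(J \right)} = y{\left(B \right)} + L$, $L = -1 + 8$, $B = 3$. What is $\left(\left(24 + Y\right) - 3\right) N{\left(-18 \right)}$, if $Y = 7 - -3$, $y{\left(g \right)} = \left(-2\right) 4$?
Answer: $-31$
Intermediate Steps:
$L = 7$
$y{\left(g \right)} = -8$
$Y = 10$ ($Y = 7 + 3 = 10$)
$N{\left(J \right)} = -1$ ($N{\left(J \right)} = -8 + 7 = -1$)
$\left(\left(24 + Y\right) - 3\right) N{\left(-18 \right)} = \left(\left(24 + 10\right) - 3\right) \left(-1\right) = \left(34 - 3\right) \left(-1\right) = 31 \left(-1\right) = -31$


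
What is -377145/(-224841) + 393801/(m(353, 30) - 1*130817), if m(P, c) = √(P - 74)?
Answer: -1709587806802749/1282574547127870 - 1181403*√31/17113087210 ≈ -1.3333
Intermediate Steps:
m(P, c) = √(-74 + P)
-377145/(-224841) + 393801/(m(353, 30) - 1*130817) = -377145/(-224841) + 393801/(√(-74 + 353) - 1*130817) = -377145*(-1/224841) + 393801/(√279 - 130817) = 125715/74947 + 393801/(3*√31 - 130817) = 125715/74947 + 393801/(-130817 + 3*√31)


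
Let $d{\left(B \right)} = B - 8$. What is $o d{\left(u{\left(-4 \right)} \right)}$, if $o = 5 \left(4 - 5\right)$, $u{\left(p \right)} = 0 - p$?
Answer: $20$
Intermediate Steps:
$u{\left(p \right)} = - p$
$o = -5$ ($o = 5 \left(-1\right) = -5$)
$d{\left(B \right)} = -8 + B$
$o d{\left(u{\left(-4 \right)} \right)} = - 5 \left(-8 - -4\right) = - 5 \left(-8 + 4\right) = \left(-5\right) \left(-4\right) = 20$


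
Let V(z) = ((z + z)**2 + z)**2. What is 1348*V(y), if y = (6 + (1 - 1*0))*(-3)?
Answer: 4095290052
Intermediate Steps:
y = -21 (y = (6 + (1 + 0))*(-3) = (6 + 1)*(-3) = 7*(-3) = -21)
V(z) = (z + 4*z**2)**2 (V(z) = ((2*z)**2 + z)**2 = (4*z**2 + z)**2 = (z + 4*z**2)**2)
1348*V(y) = 1348*((-21)**2*(1 + 4*(-21))**2) = 1348*(441*(1 - 84)**2) = 1348*(441*(-83)**2) = 1348*(441*6889) = 1348*3038049 = 4095290052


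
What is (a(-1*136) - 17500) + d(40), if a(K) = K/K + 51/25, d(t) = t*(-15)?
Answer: -452424/25 ≈ -18097.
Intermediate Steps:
d(t) = -15*t
a(K) = 76/25 (a(K) = 1 + 51*(1/25) = 1 + 51/25 = 76/25)
(a(-1*136) - 17500) + d(40) = (76/25 - 17500) - 15*40 = -437424/25 - 600 = -452424/25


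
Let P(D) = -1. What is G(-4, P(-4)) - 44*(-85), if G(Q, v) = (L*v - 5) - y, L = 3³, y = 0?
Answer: 3708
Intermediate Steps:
L = 27
G(Q, v) = -5 + 27*v (G(Q, v) = (27*v - 5) - 1*0 = (-5 + 27*v) + 0 = -5 + 27*v)
G(-4, P(-4)) - 44*(-85) = (-5 + 27*(-1)) - 44*(-85) = (-5 - 27) + 3740 = -32 + 3740 = 3708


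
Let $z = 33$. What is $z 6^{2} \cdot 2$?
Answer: $2376$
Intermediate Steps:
$z 6^{2} \cdot 2 = 33 \cdot 6^{2} \cdot 2 = 33 \cdot 36 \cdot 2 = 1188 \cdot 2 = 2376$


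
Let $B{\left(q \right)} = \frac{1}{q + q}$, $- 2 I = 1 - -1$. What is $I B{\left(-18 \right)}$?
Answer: $\frac{1}{36} \approx 0.027778$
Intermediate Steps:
$I = -1$ ($I = - \frac{1 - -1}{2} = - \frac{1 + 1}{2} = \left(- \frac{1}{2}\right) 2 = -1$)
$B{\left(q \right)} = \frac{1}{2 q}$
$I B{\left(-18 \right)} = - \frac{1}{2 \left(-18\right)} = - \frac{-1}{2 \cdot 18} = \left(-1\right) \left(- \frac{1}{36}\right) = \frac{1}{36}$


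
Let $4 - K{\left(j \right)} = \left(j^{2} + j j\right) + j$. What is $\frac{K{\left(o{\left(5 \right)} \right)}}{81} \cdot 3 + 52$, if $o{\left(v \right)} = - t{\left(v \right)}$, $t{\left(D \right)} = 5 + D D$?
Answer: $- \frac{362}{27} \approx -13.407$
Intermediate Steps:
$t{\left(D \right)} = 5 + D^{2}$
$o{\left(v \right)} = -5 - v^{2}$ ($o{\left(v \right)} = - (5 + v^{2}) = -5 - v^{2}$)
$K{\left(j \right)} = 4 - j - 2 j^{2}$ ($K{\left(j \right)} = 4 - \left(\left(j^{2} + j j\right) + j\right) = 4 - \left(\left(j^{2} + j^{2}\right) + j\right) = 4 - \left(2 j^{2} + j\right) = 4 - \left(j + 2 j^{2}\right) = 4 - j - 2 j^{2}$)
$\frac{K{\left(o{\left(5 \right)} \right)}}{81} \cdot 3 + 52 = \frac{4 - \left(-5 - 5^{2}\right) - 2 \left(-5 - 5^{2}\right)^{2}}{81} \cdot 3 + 52 = \left(4 - \left(-5 - 25\right) - 2 \left(-5 - 25\right)^{2}\right) \frac{1}{81} \cdot 3 + 52 = \left(4 - -30 - 2 \left(-30\right)^{2}\right) \frac{1}{81} \cdot 3 + 52 = \left(4 + 30 - 1800\right) \frac{1}{81} \cdot 3 + 52 = \left(-1766\right) \frac{1}{81} \cdot 3 + 52 = \left(- \frac{1766}{81}\right) 3 + 52 = - \frac{1766}{27} + 52 = - \frac{362}{27}$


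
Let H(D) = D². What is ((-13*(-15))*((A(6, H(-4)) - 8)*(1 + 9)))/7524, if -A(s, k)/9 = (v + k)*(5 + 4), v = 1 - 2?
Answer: -397475/1254 ≈ -316.97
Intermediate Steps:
v = -1
A(s, k) = 81 - 81*k (A(s, k) = -9*(-1 + k)*(5 + 4) = -9*(-1 + k)*9 = -9*(-9 + 9*k) = 81 - 81*k)
((-13*(-15))*((A(6, H(-4)) - 8)*(1 + 9)))/7524 = ((-13*(-15))*(((81 - 81*(-4)²) - 8)*(1 + 9)))/7524 = (195*(((81 - 81*16) - 8)*10))*(1/7524) = (195*(((81 - 1296) - 8)*10))*(1/7524) = (195*((-1215 - 8)*10))*(1/7524) = (195*(-1223*10))*(1/7524) = (195*(-12230))*(1/7524) = -2384850*1/7524 = -397475/1254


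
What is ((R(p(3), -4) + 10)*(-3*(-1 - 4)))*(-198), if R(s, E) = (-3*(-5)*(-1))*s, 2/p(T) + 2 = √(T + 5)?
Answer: 14850 + 44550*√2 ≈ 77853.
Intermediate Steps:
p(T) = 2/(-2 + √(5 + T)) (p(T) = 2/(-2 + √(T + 5)) = 2/(-2 + √(5 + T)))
R(s, E) = -15*s (R(s, E) = (15*(-1))*s = -15*s)
((R(p(3), -4) + 10)*(-3*(-1 - 4)))*(-198) = ((-30/(-2 + √(5 + 3)) + 10)*(-3*(-1 - 4)))*(-198) = ((-30/(-2 + √8) + 10)*(-3*(-5)))*(-198) = ((-30/(-2 + 2*√2) + 10)*15)*(-198) = ((10 - 30/(-2 + 2*√2))*15)*(-198) = (150 - 450/(-2 + 2*√2))*(-198) = -29700 + 89100/(-2 + 2*√2)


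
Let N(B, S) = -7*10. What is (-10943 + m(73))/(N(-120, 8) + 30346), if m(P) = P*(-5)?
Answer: -2827/7569 ≈ -0.37350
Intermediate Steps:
m(P) = -5*P
N(B, S) = -70
(-10943 + m(73))/(N(-120, 8) + 30346) = (-10943 - 5*73)/(-70 + 30346) = (-10943 - 365)/30276 = -11308*1/30276 = -2827/7569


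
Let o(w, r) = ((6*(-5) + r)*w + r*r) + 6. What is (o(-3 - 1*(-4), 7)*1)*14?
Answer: 448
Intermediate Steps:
o(w, r) = 6 + r² + w*(-30 + r) (o(w, r) = ((-30 + r)*w + r²) + 6 = (w*(-30 + r) + r²) + 6 = (r² + w*(-30 + r)) + 6 = 6 + r² + w*(-30 + r))
(o(-3 - 1*(-4), 7)*1)*14 = ((6 + 7² - 30*(-3 - 1*(-4)) + 7*(-3 - 1*(-4)))*1)*14 = ((6 + 49 - 30*(-3 + 4) + 7*(-3 + 4))*1)*14 = ((6 + 49 - 30*1 + 7*1)*1)*14 = ((6 + 49 - 30 + 7)*1)*14 = (32*1)*14 = 32*14 = 448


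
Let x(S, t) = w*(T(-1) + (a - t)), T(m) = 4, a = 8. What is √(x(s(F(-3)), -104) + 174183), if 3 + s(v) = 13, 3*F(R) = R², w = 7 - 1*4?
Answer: √174531 ≈ 417.77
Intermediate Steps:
w = 3 (w = 7 - 4 = 3)
F(R) = R²/3
s(v) = 10 (s(v) = -3 + 13 = 10)
x(S, t) = 36 - 3*t (x(S, t) = 3*(4 + (8 - t)) = 3*(12 - t) = 36 - 3*t)
√(x(s(F(-3)), -104) + 174183) = √((36 - 3*(-104)) + 174183) = √((36 + 312) + 174183) = √(348 + 174183) = √174531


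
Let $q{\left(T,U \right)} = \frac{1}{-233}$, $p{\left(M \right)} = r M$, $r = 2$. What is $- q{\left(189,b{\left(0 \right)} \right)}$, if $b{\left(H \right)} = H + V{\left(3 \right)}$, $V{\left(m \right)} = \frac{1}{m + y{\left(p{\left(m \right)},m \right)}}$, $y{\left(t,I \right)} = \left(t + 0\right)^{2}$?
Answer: $\frac{1}{233} \approx 0.0042918$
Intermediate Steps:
$p{\left(M \right)} = 2 M$
$y{\left(t,I \right)} = t^{2}$
$V{\left(m \right)} = \frac{1}{m + 4 m^{2}}$ ($V{\left(m \right)} = \frac{1}{m + \left(2 m\right)^{2}} = \frac{1}{m + 4 m^{2}}$)
$b{\left(H \right)} = \frac{1}{39} + H$ ($b{\left(H \right)} = H + \frac{1}{3 \left(1 + 4 \cdot 3\right)} = H + \frac{1}{3 \left(1 + 12\right)} = H + \frac{1}{3 \cdot 13} = H + \frac{1}{3} \cdot \frac{1}{13} = H + \frac{1}{39} = \frac{1}{39} + H$)
$q{\left(T,U \right)} = - \frac{1}{233}$
$- q{\left(189,b{\left(0 \right)} \right)} = \left(-1\right) \left(- \frac{1}{233}\right) = \frac{1}{233}$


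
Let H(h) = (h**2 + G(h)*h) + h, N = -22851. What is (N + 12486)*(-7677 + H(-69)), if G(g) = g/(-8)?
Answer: 296863965/8 ≈ 3.7108e+7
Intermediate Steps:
G(g) = -g/8 (G(g) = g*(-1/8) = -g/8)
H(h) = h + 7*h**2/8 (H(h) = (h**2 + (-h/8)*h) + h = (h**2 - h**2/8) + h = 7*h**2/8 + h = h + 7*h**2/8)
(N + 12486)*(-7677 + H(-69)) = (-22851 + 12486)*(-7677 + (1/8)*(-69)*(8 + 7*(-69))) = -10365*(-7677 + (1/8)*(-69)*(8 - 483)) = -10365*(-7677 + (1/8)*(-69)*(-475)) = -10365*(-7677 + 32775/8) = -10365*(-28641/8) = 296863965/8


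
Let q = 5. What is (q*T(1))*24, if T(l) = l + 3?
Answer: 480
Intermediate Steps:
T(l) = 3 + l
(q*T(1))*24 = (5*(3 + 1))*24 = (5*4)*24 = 20*24 = 480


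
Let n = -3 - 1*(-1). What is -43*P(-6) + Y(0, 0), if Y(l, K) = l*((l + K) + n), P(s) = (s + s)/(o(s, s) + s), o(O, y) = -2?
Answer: -129/2 ≈ -64.500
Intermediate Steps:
n = -2 (n = -3 + 1 = -2)
P(s) = 2*s/(-2 + s) (P(s) = (s + s)/(-2 + s) = (2*s)/(-2 + s) = 2*s/(-2 + s))
Y(l, K) = l*(-2 + K + l) (Y(l, K) = l*((l + K) - 2) = l*((K + l) - 2) = l*(-2 + K + l))
-43*P(-6) + Y(0, 0) = -86*(-6)/(-2 - 6) + 0*(-2 + 0 + 0) = -86*(-6)/(-8) + 0*(-2) = -86*(-6)*(-1)/8 + 0 = -43*3/2 + 0 = -129/2 + 0 = -129/2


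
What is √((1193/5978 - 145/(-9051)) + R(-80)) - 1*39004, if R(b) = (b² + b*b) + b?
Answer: -39004 + √15509838050234214/1104222 ≈ -38891.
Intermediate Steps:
R(b) = b + 2*b² (R(b) = (b² + b²) + b = 2*b² + b = b + 2*b²)
√((1193/5978 - 145/(-9051)) + R(-80)) - 1*39004 = √((1193/5978 - 145/(-9051)) - 80*(1 + 2*(-80))) - 1*39004 = √((1193*(1/5978) - 145*(-1/9051)) - 80*(1 - 160)) - 39004 = √((1193/5978 + 145/9051) - 80*(-159)) - 39004 = √(1666379/7729554 + 12720) - 39004 = √(98321593259/7729554) - 39004 = √15509838050234214/1104222 - 39004 = -39004 + √15509838050234214/1104222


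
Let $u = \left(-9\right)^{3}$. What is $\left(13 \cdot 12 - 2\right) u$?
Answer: $-112266$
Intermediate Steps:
$u = -729$
$\left(13 \cdot 12 - 2\right) u = \left(13 \cdot 12 - 2\right) \left(-729\right) = \left(156 - 2\right) \left(-729\right) = 154 \left(-729\right) = -112266$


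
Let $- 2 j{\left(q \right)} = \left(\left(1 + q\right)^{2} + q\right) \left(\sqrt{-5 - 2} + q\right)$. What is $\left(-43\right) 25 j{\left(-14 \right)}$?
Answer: $-1166375 + \frac{166625 i \sqrt{7}}{2} \approx -1.1664 \cdot 10^{6} + 2.2042 \cdot 10^{5} i$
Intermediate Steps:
$j{\left(q \right)} = - \frac{\left(q + \left(1 + q\right)^{2}\right) \left(q + i \sqrt{7}\right)}{2}$ ($j{\left(q \right)} = - \frac{\left(\left(1 + q\right)^{2} + q\right) \left(\sqrt{-5 - 2} + q\right)}{2} = - \frac{\left(q + \left(1 + q\right)^{2}\right) \left(\sqrt{-7} + q\right)}{2} = - \frac{\left(q + \left(1 + q\right)^{2}\right) \left(i \sqrt{7} + q\right)}{2} = - \frac{\left(q + \left(1 + q\right)^{2}\right) \left(q + i \sqrt{7}\right)}{2}$)
$\left(-43\right) 25 j{\left(-14 \right)} = \left(-43\right) 25 \left(- \frac{\left(-14\right)^{2}}{2} - - 7 \left(1 - 14\right)^{2} - \frac{1}{2} i \left(-14\right) \sqrt{7} - \frac{i \sqrt{7} \left(1 - 14\right)^{2}}{2}\right) = - 1075 \left(\left(- \frac{1}{2}\right) 196 - - 7 \left(-13\right)^{2} + 7 i \sqrt{7} - \frac{i \sqrt{7} \left(-13\right)^{2}}{2}\right) = - 1075 \left(-98 - \left(-7\right) 169 + 7 i \sqrt{7} - \frac{1}{2} i \sqrt{7} \cdot 169\right) = - 1075 \left(-98 + 1183 + 7 i \sqrt{7} - \frac{169 i \sqrt{7}}{2}\right) = - 1075 \left(1085 - \frac{155 i \sqrt{7}}{2}\right) = -1166375 + \frac{166625 i \sqrt{7}}{2}$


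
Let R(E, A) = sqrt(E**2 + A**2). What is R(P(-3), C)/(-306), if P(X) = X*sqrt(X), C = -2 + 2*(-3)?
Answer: -sqrt(37)/306 ≈ -0.019878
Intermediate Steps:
C = -8 (C = -2 - 6 = -8)
P(X) = X**(3/2)
R(E, A) = sqrt(A**2 + E**2)
R(P(-3), C)/(-306) = sqrt((-8)**2 + ((-3)**(3/2))**2)/(-306) = sqrt(64 + (-3*I*sqrt(3))**2)*(-1/306) = sqrt(64 - 27)*(-1/306) = sqrt(37)*(-1/306) = -sqrt(37)/306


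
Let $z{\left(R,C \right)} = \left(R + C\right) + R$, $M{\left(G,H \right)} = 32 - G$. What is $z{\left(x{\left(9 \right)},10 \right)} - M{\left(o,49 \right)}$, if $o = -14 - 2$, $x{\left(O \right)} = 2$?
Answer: $-34$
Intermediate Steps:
$o = -16$
$z{\left(R,C \right)} = C + 2 R$ ($z{\left(R,C \right)} = \left(C + R\right) + R = C + 2 R$)
$z{\left(x{\left(9 \right)},10 \right)} - M{\left(o,49 \right)} = \left(10 + 2 \cdot 2\right) - \left(32 - -16\right) = \left(10 + 4\right) - \left(32 + 16\right) = 14 - 48 = -34$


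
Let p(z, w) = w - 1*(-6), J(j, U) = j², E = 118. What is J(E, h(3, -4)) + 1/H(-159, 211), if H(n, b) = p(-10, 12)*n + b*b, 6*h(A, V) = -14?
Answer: 580059917/41659 ≈ 13924.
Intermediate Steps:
h(A, V) = -7/3 (h(A, V) = (⅙)*(-14) = -7/3)
p(z, w) = 6 + w (p(z, w) = w + 6 = 6 + w)
H(n, b) = b² + 18*n (H(n, b) = (6 + 12)*n + b*b = 18*n + b² = b² + 18*n)
J(E, h(3, -4)) + 1/H(-159, 211) = 118² + 1/(211² + 18*(-159)) = 13924 + 1/(44521 - 2862) = 13924 + 1/41659 = 580059917/41659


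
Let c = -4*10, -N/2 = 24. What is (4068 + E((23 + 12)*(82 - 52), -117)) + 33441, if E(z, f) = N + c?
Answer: 37421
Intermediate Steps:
N = -48 (N = -2*24 = -48)
c = -40
E(z, f) = -88 (E(z, f) = -48 - 40 = -88)
(4068 + E((23 + 12)*(82 - 52), -117)) + 33441 = (4068 - 88) + 33441 = 3980 + 33441 = 37421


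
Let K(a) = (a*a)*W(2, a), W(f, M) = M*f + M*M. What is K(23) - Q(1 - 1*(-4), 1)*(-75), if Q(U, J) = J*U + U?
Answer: 304925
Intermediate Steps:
W(f, M) = M² + M*f (W(f, M) = M*f + M² = M² + M*f)
Q(U, J) = U + J*U
K(a) = a³*(2 + a) (K(a) = (a*a)*(a*(a + 2)) = a²*(a*(2 + a)) = a³*(2 + a))
K(23) - Q(1 - 1*(-4), 1)*(-75) = 23³*(2 + 23) - (1 - 1*(-4))*(1 + 1)*(-75) = 12167*25 - (1 + 4)*2*(-75) = 304175 - 5*2*(-75) = 304175 - 10*(-75) = 304175 - 1*(-750) = 304175 + 750 = 304925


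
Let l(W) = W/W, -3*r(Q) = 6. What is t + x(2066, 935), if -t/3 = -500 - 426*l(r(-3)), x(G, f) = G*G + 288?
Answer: 4271422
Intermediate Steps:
r(Q) = -2 (r(Q) = -1/3*6 = -2)
x(G, f) = 288 + G**2 (x(G, f) = G**2 + 288 = 288 + G**2)
l(W) = 1
t = 2778 (t = -3*(-500 - 426*1) = -3*(-500 - 426) = -3*(-926) = 2778)
t + x(2066, 935) = 2778 + (288 + 2066**2) = 2778 + (288 + 4268356) = 2778 + 4268644 = 4271422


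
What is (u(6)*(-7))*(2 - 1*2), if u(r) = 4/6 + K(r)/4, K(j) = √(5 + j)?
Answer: 0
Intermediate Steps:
u(r) = ⅔ + √(5 + r)/4 (u(r) = 4/6 + √(5 + r)/4 = 4*(⅙) + √(5 + r)*(¼) = ⅔ + √(5 + r)/4)
(u(6)*(-7))*(2 - 1*2) = ((⅔ + √(5 + 6)/4)*(-7))*(2 - 1*2) = ((⅔ + √11/4)*(-7))*(2 - 2) = (-14/3 - 7*√11/4)*0 = 0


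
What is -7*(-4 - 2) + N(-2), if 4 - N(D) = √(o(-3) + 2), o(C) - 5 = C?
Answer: 44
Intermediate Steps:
o(C) = 5 + C
N(D) = 2 (N(D) = 4 - √((5 - 3) + 2) = 4 - √(2 + 2) = 4 - √4 = 4 - 1*2 = 4 - 2 = 2)
-7*(-4 - 2) + N(-2) = -7*(-4 - 2) + 2 = -7*(-6) + 2 = 42 + 2 = 44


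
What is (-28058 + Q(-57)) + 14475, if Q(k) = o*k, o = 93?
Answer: -18884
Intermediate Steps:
Q(k) = 93*k
(-28058 + Q(-57)) + 14475 = (-28058 + 93*(-57)) + 14475 = (-28058 - 5301) + 14475 = -33359 + 14475 = -18884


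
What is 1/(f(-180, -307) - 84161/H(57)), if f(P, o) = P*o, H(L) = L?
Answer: 57/3065659 ≈ 1.8593e-5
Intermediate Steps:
1/(f(-180, -307) - 84161/H(57)) = 1/(-180*(-307) - 84161/57) = 1/(55260 - 84161*1/57) = 1/(55260 - 84161/57) = 1/(3065659/57) = 57/3065659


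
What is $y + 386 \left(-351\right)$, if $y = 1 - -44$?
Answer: $-135441$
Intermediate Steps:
$y = 45$ ($y = 1 + 44 = 45$)
$y + 386 \left(-351\right) = 45 + 386 \left(-351\right) = 45 - 135486 = -135441$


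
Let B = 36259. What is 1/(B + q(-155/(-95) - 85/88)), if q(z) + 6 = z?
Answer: 1672/60616129 ≈ 2.7583e-5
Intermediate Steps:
q(z) = -6 + z
1/(B + q(-155/(-95) - 85/88)) = 1/(36259 + (-6 + (-155/(-95) - 85/88))) = 1/(36259 + (-6 + (-155*(-1/95) - 85*1/88))) = 1/(36259 + (-6 + (31/19 - 85/88))) = 1/(36259 + (-6 + 1113/1672)) = 1/(36259 - 8919/1672) = 1/(60616129/1672) = 1672/60616129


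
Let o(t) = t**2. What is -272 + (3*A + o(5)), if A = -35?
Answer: -352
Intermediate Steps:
-272 + (3*A + o(5)) = -272 + (3*(-35) + 5**2) = -272 + (-105 + 25) = -272 - 80 = -352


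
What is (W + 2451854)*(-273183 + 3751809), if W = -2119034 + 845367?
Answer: 4098471931062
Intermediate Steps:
W = -1273667
(W + 2451854)*(-273183 + 3751809) = (-1273667 + 2451854)*(-273183 + 3751809) = 1178187*3478626 = 4098471931062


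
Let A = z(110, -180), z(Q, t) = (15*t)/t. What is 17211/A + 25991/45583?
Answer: 3311894/2885 ≈ 1148.0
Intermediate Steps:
z(Q, t) = 15
A = 15
17211/A + 25991/45583 = 17211/15 + 25991/45583 = 17211*(1/15) + 25991*(1/45583) = 5737/5 + 329/577 = 3311894/2885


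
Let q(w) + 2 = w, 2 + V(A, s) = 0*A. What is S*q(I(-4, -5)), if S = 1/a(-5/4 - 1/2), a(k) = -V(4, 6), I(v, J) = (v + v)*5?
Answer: -21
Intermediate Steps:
V(A, s) = -2 (V(A, s) = -2 + 0*A = -2 + 0 = -2)
I(v, J) = 10*v (I(v, J) = (2*v)*5 = 10*v)
q(w) = -2 + w
a(k) = 2 (a(k) = -1*(-2) = 2)
S = ½ (S = 1/2 = ½ ≈ 0.50000)
S*q(I(-4, -5)) = (-2 + 10*(-4))/2 = (-2 - 40)/2 = (½)*(-42) = -21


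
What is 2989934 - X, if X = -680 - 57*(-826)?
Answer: 2943532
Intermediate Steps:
X = 46402 (X = -680 + 47082 = 46402)
2989934 - X = 2989934 - 1*46402 = 2989934 - 46402 = 2943532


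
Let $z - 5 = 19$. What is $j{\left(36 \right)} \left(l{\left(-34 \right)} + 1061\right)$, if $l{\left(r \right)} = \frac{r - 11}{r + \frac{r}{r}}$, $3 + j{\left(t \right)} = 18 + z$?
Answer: $\frac{455754}{11} \approx 41432.0$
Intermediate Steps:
$z = 24$ ($z = 5 + 19 = 24$)
$j{\left(t \right)} = 39$ ($j{\left(t \right)} = -3 + \left(18 + 24\right) = -3 + 42 = 39$)
$l{\left(r \right)} = \frac{-11 + r}{1 + r}$ ($l{\left(r \right)} = \frac{-11 + r}{r + 1} = \frac{-11 + r}{1 + r}$)
$j{\left(36 \right)} \left(l{\left(-34 \right)} + 1061\right) = 39 \left(\frac{-11 - 34}{1 - 34} + 1061\right) = 39 \left(\frac{1}{-33} \left(-45\right) + 1061\right) = 39 \left(\left(- \frac{1}{33}\right) \left(-45\right) + 1061\right) = 39 \left(\frac{15}{11} + 1061\right) = 39 \cdot \frac{11686}{11} = \frac{455754}{11}$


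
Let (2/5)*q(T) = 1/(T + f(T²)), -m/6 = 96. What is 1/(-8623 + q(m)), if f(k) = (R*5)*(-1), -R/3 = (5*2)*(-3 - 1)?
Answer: -2352/20281301 ≈ -0.00011597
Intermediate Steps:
m = -576 (m = -6*96 = -576)
R = 120 (R = -3*5*2*(-3 - 1) = -30*(-4) = -3*(-40) = 120)
f(k) = -600 (f(k) = (120*5)*(-1) = 600*(-1) = -600)
q(T) = 5/(2*(-600 + T)) (q(T) = 5/(2*(T - 600)) = 5/(2*(-600 + T)))
1/(-8623 + q(m)) = 1/(-8623 + 5/(2*(-600 - 576))) = 1/(-8623 + (5/2)/(-1176)) = 1/(-8623 + (5/2)*(-1/1176)) = 1/(-8623 - 5/2352) = 1/(-20281301/2352) = -2352/20281301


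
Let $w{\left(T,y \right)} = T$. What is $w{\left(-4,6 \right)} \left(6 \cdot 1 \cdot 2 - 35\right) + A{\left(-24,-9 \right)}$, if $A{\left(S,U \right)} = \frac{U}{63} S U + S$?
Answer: $\frac{260}{7} \approx 37.143$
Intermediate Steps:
$A{\left(S,U \right)} = S + \frac{S U^{2}}{63}$ ($A{\left(S,U \right)} = U \frac{1}{63} S U + S = \frac{U}{63} S U + S = \frac{S U}{63} U + S = \frac{S U^{2}}{63} + S = S + \frac{S U^{2}}{63}$)
$w{\left(-4,6 \right)} \left(6 \cdot 1 \cdot 2 - 35\right) + A{\left(-24,-9 \right)} = - 4 \left(6 \cdot 1 \cdot 2 - 35\right) + \frac{1}{63} \left(-24\right) \left(63 + \left(-9\right)^{2}\right) = - 4 \left(6 \cdot 2 - 35\right) + \frac{1}{63} \left(-24\right) \left(63 + 81\right) = - 4 \left(12 - 35\right) + \frac{1}{63} \left(-24\right) 144 = \left(-4\right) \left(-23\right) - \frac{384}{7} = 92 - \frac{384}{7} = \frac{260}{7}$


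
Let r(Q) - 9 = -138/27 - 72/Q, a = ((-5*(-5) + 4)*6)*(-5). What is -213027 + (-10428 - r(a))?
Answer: -291613958/1305 ≈ -2.2346e+5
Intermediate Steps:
a = -870 (a = ((25 + 4)*6)*(-5) = (29*6)*(-5) = 174*(-5) = -870)
r(Q) = 35/9 - 72/Q (r(Q) = 9 + (-138/27 - 72/Q) = 9 + (-138*1/27 - 72/Q) = 9 + (-46/9 - 72/Q) = 35/9 - 72/Q)
-213027 + (-10428 - r(a)) = -213027 + (-10428 - (35/9 - 72/(-870))) = -213027 + (-10428 - (35/9 - 72*(-1/870))) = -213027 + (-10428 - (35/9 + 12/145)) = -213027 + (-10428 - 1*5183/1305) = -213027 + (-10428 - 5183/1305) = -213027 - 13613723/1305 = -291613958/1305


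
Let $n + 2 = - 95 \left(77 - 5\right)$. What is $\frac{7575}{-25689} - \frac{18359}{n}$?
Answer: $\frac{12721097}{5326186} \approx 2.3884$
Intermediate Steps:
$n = -6842$ ($n = -2 - 95 \left(77 - 5\right) = -2 - 6840 = -6842$)
$\frac{7575}{-25689} - \frac{18359}{n} = \frac{7575}{-25689} - \frac{18359}{-6842} = 7575 \left(- \frac{1}{25689}\right) - - \frac{1669}{622} = - \frac{2525}{8563} + \frac{1669}{622} = \frac{12721097}{5326186}$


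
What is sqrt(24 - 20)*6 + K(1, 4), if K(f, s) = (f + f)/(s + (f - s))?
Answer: 14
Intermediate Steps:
K(f, s) = 2 (K(f, s) = (2*f)/f = 2)
sqrt(24 - 20)*6 + K(1, 4) = sqrt(24 - 20)*6 + 2 = sqrt(4)*6 + 2 = 2*6 + 2 = 12 + 2 = 14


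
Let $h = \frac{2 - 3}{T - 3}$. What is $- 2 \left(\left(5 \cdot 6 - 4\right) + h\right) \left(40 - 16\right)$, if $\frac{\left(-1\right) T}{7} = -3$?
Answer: $- \frac{3736}{3} \approx -1245.3$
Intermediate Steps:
$T = 21$ ($T = \left(-7\right) \left(-3\right) = 21$)
$h = - \frac{1}{18}$ ($h = \frac{2 - 3}{21 - 3} = - \frac{1}{18} \approx -0.055556$)
$- 2 \left(\left(5 \cdot 6 - 4\right) + h\right) \left(40 - 16\right) = - 2 \left(\left(5 \cdot 6 - 4\right) - \frac{1}{18}\right) \left(40 - 16\right) = - 2 \left(\left(30 - 4\right) - \frac{1}{18}\right) 24 = - 2 \left(26 - \frac{1}{18}\right) 24 = \left(-2\right) \frac{467}{18} \cdot 24 = \left(- \frac{467}{9}\right) 24 = - \frac{3736}{3}$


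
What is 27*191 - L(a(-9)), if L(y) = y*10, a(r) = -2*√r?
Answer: 5157 + 60*I ≈ 5157.0 + 60.0*I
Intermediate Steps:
L(y) = 10*y
27*191 - L(a(-9)) = 27*191 - 10*(-6*I) = 5157 - 10*(-6*I) = 5157 - (-60)*I = 5157 + 60*I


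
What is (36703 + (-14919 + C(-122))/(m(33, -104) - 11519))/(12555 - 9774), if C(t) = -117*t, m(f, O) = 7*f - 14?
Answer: 414817951/31430862 ≈ 13.198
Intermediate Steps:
m(f, O) = -14 + 7*f
(36703 + (-14919 + C(-122))/(m(33, -104) - 11519))/(12555 - 9774) = (36703 + (-14919 - 117*(-122))/((-14 + 7*33) - 11519))/(12555 - 9774) = (36703 + (-14919 + 14274)/((-14 + 231) - 11519))/2781 = (36703 - 645/(217 - 11519))*(1/2781) = (36703 - 645/(-11302))*(1/2781) = (36703 - 645*(-1/11302))*(1/2781) = (36703 + 645/11302)*(1/2781) = (414817951/11302)*(1/2781) = 414817951/31430862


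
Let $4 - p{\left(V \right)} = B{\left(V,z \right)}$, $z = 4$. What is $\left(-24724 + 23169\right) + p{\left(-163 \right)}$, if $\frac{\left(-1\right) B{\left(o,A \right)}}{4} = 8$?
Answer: $-1519$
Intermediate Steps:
$B{\left(o,A \right)} = -32$ ($B{\left(o,A \right)} = \left(-4\right) 8 = -32$)
$p{\left(V \right)} = 36$ ($p{\left(V \right)} = 4 - -32 = 4 + 32 = 36$)
$\left(-24724 + 23169\right) + p{\left(-163 \right)} = \left(-24724 + 23169\right) + 36 = -1555 + 36 = -1519$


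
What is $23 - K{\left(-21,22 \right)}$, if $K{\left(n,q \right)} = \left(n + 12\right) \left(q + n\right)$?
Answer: $32$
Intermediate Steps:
$K{\left(n,q \right)} = \left(12 + n\right) \left(n + q\right)$
$23 - K{\left(-21,22 \right)} = 23 - \left(\left(-21\right)^{2} + 12 \left(-21\right) + 12 \cdot 22 - 462\right) = 23 - \left(441 - 252 + 264 - 462\right) = 23 - -9 = 23 + 9 = 32$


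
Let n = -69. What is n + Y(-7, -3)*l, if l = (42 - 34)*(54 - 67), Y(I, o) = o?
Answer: 243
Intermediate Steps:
l = -104 (l = 8*(-13) = -104)
n + Y(-7, -3)*l = -69 - 3*(-104) = -69 + 312 = 243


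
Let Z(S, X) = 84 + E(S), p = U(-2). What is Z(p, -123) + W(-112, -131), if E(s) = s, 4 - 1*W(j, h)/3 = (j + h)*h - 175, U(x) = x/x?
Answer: -94877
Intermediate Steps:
U(x) = 1
W(j, h) = 537 - 3*h*(h + j) (W(j, h) = 12 - 3*((j + h)*h - 175) = 12 - 3*((h + j)*h - 175) = 12 - 3*(h*(h + j) - 175) = 12 - 3*(-175 + h*(h + j)) = 12 + (525 - 3*h*(h + j)) = 537 - 3*h*(h + j))
p = 1
Z(S, X) = 84 + S
Z(p, -123) + W(-112, -131) = (84 + 1) + (537 - 3*(-131)² - 3*(-131)*(-112)) = 85 + (537 - 3*17161 - 44016) = 85 + (537 - 51483 - 44016) = 85 - 94962 = -94877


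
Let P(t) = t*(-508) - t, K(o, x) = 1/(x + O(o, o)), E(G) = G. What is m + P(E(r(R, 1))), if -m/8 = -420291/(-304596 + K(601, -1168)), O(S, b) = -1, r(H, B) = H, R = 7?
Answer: -1272617680607/356072725 ≈ -3574.0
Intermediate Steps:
K(o, x) = 1/(-1 + x) (K(o, x) = 1/(x - 1) = 1/(-1 + x))
m = -3930561432/356072725 (m = -(-3362328)/(-304596 + 1/(-1 - 1168)) = -(-3362328)/(-304596 + 1/(-1169)) = -(-3362328)/(-304596 - 1/1169) = -(-3362328)/(-356072725/1169) = -(-3362328)*(-1169)/356072725 = -8*491320179/356072725 = -3930561432/356072725 ≈ -11.039)
P(t) = -509*t (P(t) = -508*t - t = -509*t)
m + P(E(r(R, 1))) = -3930561432/356072725 - 509*7 = -3930561432/356072725 - 3563 = -1272617680607/356072725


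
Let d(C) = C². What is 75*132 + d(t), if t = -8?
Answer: 9964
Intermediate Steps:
75*132 + d(t) = 75*132 + (-8)² = 9900 + 64 = 9964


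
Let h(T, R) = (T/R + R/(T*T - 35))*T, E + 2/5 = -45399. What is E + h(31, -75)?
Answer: -3154052591/69450 ≈ -45415.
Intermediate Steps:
E = -226997/5 (E = -2/5 - 45399 = -226997/5 ≈ -45399.)
h(T, R) = T*(R/(-35 + T**2) + T/R) (h(T, R) = (T/R + R/(T**2 - 35))*T = (T/R + R/(-35 + T**2))*T = (R/(-35 + T**2) + T/R)*T = T*(R/(-35 + T**2) + T/R))
E + h(31, -75) = -226997/5 + 31*((-75)**2 + 31**3 - 35*31)/(-75*(-35 + 31**2)) = -226997/5 + 31*(-1/75)*(5625 + 29791 - 1085)/(-35 + 961) = -226997/5 + 31*(-1/75)*34331/926 = -226997/5 + 31*(-1/75)*(1/926)*34331 = -226997/5 - 1064261/69450 = -3154052591/69450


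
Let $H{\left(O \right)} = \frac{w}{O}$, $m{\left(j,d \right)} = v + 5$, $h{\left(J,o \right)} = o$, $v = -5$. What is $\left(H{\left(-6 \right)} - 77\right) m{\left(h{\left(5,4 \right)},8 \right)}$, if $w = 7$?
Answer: $0$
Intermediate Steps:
$m{\left(j,d \right)} = 0$ ($m{\left(j,d \right)} = -5 + 5 = 0$)
$H{\left(O \right)} = \frac{7}{O}$
$\left(H{\left(-6 \right)} - 77\right) m{\left(h{\left(5,4 \right)},8 \right)} = \left(\frac{7}{-6} - 77\right) 0 = \left(7 \left(- \frac{1}{6}\right) - 77\right) 0 = \left(- \frac{7}{6} - 77\right) 0 = \left(- \frac{469}{6}\right) 0 = 0$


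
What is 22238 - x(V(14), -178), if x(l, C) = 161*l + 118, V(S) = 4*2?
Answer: 20832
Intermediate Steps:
V(S) = 8
x(l, C) = 118 + 161*l
22238 - x(V(14), -178) = 22238 - (118 + 161*8) = 22238 - (118 + 1288) = 22238 - 1*1406 = 22238 - 1406 = 20832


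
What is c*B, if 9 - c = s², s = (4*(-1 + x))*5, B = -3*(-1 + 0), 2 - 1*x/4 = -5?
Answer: -874773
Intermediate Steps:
x = 28 (x = 8 - 4*(-5) = 8 + 20 = 28)
B = 3 (B = -3*(-1) = 3)
s = 540 (s = (4*(-1 + 28))*5 = (4*27)*5 = 108*5 = 540)
c = -291591 (c = 9 - 1*540² = 9 - 1*291600 = 9 - 291600 = -291591)
c*B = -291591*3 = -874773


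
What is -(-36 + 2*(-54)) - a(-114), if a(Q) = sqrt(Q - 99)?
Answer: 144 - I*sqrt(213) ≈ 144.0 - 14.595*I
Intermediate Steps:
a(Q) = sqrt(-99 + Q)
-(-36 + 2*(-54)) - a(-114) = -(-36 + 2*(-54)) - sqrt(-99 - 114) = -(-36 - 108) - sqrt(-213) = -1*(-144) - I*sqrt(213) = 144 - I*sqrt(213)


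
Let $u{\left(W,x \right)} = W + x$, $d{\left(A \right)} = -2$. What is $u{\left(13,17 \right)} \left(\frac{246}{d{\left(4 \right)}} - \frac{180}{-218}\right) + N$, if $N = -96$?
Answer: $- \frac{409974}{109} \approx -3761.2$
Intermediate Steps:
$u{\left(13,17 \right)} \left(\frac{246}{d{\left(4 \right)}} - \frac{180}{-218}\right) + N = \left(13 + 17\right) \left(\frac{246}{-2} - \frac{180}{-218}\right) - 96 = 30 \left(246 \left(- \frac{1}{2}\right) - - \frac{90}{109}\right) - 96 = 30 \left(-123 + \frac{90}{109}\right) - 96 = 30 \left(- \frac{13317}{109}\right) - 96 = - \frac{399510}{109} - 96 = - \frac{409974}{109}$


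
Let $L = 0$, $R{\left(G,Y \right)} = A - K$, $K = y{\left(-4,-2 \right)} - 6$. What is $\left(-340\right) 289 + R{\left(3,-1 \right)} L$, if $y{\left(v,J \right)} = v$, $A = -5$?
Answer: $-98260$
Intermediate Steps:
$K = -10$ ($K = -4 - 6 = -10$)
$R{\left(G,Y \right)} = 5$ ($R{\left(G,Y \right)} = -5 - -10 = -5 + 10 = 5$)
$\left(-340\right) 289 + R{\left(3,-1 \right)} L = \left(-340\right) 289 + 5 \cdot 0 = -98260 + 0 = -98260$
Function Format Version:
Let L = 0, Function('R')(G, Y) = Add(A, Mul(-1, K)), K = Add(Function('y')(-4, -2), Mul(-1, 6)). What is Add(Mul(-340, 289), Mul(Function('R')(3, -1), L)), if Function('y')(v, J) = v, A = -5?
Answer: -98260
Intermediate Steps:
K = -10 (K = Add(-4, Mul(-1, 6)) = Add(-4, -6) = -10)
Function('R')(G, Y) = 5 (Function('R')(G, Y) = Add(-5, Mul(-1, -10)) = Add(-5, 10) = 5)
Add(Mul(-340, 289), Mul(Function('R')(3, -1), L)) = Add(Mul(-340, 289), Mul(5, 0)) = Add(-98260, 0) = -98260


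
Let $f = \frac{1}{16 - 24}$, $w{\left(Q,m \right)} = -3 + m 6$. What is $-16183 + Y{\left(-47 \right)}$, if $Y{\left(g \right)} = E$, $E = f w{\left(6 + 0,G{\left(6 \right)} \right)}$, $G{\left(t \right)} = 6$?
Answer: $- \frac{129497}{8} \approx -16187.0$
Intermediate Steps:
$w{\left(Q,m \right)} = -3 + 6 m$
$f = - \frac{1}{8}$ ($f = \frac{1}{-8} = - \frac{1}{8} \approx -0.125$)
$E = - \frac{33}{8}$ ($E = - \frac{-3 + 6 \cdot 6}{8} = - \frac{-3 + 36}{8} = \left(- \frac{1}{8}\right) 33 = - \frac{33}{8} \approx -4.125$)
$Y{\left(g \right)} = - \frac{33}{8}$
$-16183 + Y{\left(-47 \right)} = -16183 - \frac{33}{8} = - \frac{129497}{8}$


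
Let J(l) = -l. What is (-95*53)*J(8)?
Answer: 40280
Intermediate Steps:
(-95*53)*J(8) = (-95*53)*(-1*8) = -5035*(-8) = 40280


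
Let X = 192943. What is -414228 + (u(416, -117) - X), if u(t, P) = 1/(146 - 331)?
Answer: -112326636/185 ≈ -6.0717e+5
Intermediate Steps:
u(t, P) = -1/185 (u(t, P) = 1/(-185) = -1/185)
-414228 + (u(416, -117) - X) = -414228 + (-1/185 - 1*192943) = -414228 + (-1/185 - 192943) = -414228 - 35694456/185 = -112326636/185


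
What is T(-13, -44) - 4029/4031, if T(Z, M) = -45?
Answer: -185424/4031 ≈ -46.000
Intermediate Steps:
T(-13, -44) - 4029/4031 = -45 - 4029/4031 = -185424/4031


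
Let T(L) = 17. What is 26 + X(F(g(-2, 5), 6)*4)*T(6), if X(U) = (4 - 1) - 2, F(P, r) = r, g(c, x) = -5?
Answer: 43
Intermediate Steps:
X(U) = 1 (X(U) = 3 - 2 = 1)
26 + X(F(g(-2, 5), 6)*4)*T(6) = 26 + 1*17 = 26 + 17 = 43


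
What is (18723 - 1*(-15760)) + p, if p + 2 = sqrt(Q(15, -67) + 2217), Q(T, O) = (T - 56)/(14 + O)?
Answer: 34481 + sqrt(6229726)/53 ≈ 34528.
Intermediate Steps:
Q(T, O) = (-56 + T)/(14 + O)
p = -2 + sqrt(6229726)/53 (p = -2 + sqrt((-56 + 15)/(14 - 67) + 2217) = -2 + sqrt(-41/(-53) + 2217) = -2 + sqrt(-1/53*(-41) + 2217) = -2 + sqrt(41/53 + 2217) = -2 + sqrt(117542/53) = -2 + sqrt(6229726)/53 ≈ 45.093)
(18723 - 1*(-15760)) + p = (18723 - 1*(-15760)) + (-2 + sqrt(6229726)/53) = (18723 + 15760) + (-2 + sqrt(6229726)/53) = 34483 + (-2 + sqrt(6229726)/53) = 34481 + sqrt(6229726)/53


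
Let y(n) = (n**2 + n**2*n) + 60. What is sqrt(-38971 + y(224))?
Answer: sqrt(11250689) ≈ 3354.2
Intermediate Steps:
y(n) = 60 + n**2 + n**3 (y(n) = (n**2 + n**3) + 60 = 60 + n**2 + n**3)
sqrt(-38971 + y(224)) = sqrt(-38971 + (60 + 224**2 + 224**3)) = sqrt(-38971 + (60 + 50176 + 11239424)) = sqrt(-38971 + 11289660) = sqrt(11250689)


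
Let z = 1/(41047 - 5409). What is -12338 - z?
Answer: -439701645/35638 ≈ -12338.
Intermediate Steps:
z = 1/35638 ≈ 2.8060e-5
-12338 - z = -12338 - 1*1/35638 = -12338 - 1/35638 = -439701645/35638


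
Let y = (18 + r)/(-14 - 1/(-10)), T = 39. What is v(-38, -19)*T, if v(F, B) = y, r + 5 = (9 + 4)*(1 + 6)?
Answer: -40560/139 ≈ -291.80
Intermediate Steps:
r = 86 (r = -5 + (9 + 4)*(1 + 6) = -5 + 13*7 = -5 + 91 = 86)
y = -1040/139 (y = (18 + 86)/(-14 - 1/(-10)) = 104/(-14 - 1*(-⅒)) = 104/(-14 + ⅒) = 104/(-139/10) = 104*(-10/139) = -1040/139 ≈ -7.4820)
v(F, B) = -1040/139
v(-38, -19)*T = -1040/139*39 = -40560/139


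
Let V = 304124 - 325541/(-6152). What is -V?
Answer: -1871296389/6152 ≈ -3.0418e+5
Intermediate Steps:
V = 1871296389/6152 (V = 304124 - 325541*(-1)/6152 = 304124 - 1*(-325541/6152) = 304124 + 325541/6152 = 1871296389/6152 ≈ 3.0418e+5)
-V = -1*1871296389/6152 = -1871296389/6152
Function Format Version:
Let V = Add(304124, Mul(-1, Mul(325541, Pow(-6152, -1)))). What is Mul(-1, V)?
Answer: Rational(-1871296389, 6152) ≈ -3.0418e+5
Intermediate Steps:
V = Rational(1871296389, 6152) (V = Add(304124, Mul(-1, Mul(325541, Rational(-1, 6152)))) = Add(304124, Mul(-1, Rational(-325541, 6152))) = Add(304124, Rational(325541, 6152)) = Rational(1871296389, 6152) ≈ 3.0418e+5)
Mul(-1, V) = Mul(-1, Rational(1871296389, 6152)) = Rational(-1871296389, 6152)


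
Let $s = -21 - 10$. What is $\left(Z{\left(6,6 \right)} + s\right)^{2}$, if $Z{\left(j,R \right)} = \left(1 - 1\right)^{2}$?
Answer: $961$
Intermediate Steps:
$Z{\left(j,R \right)} = 0$ ($Z{\left(j,R \right)} = 0^{2} = 0$)
$s = -31$
$\left(Z{\left(6,6 \right)} + s\right)^{2} = \left(0 - 31\right)^{2} = \left(-31\right)^{2} = 961$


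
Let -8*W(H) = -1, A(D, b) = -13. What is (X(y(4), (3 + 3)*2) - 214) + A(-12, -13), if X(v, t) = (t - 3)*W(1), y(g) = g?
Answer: -1807/8 ≈ -225.88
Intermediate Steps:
W(H) = ⅛ (W(H) = -⅛*(-1) = ⅛)
X(v, t) = -3/8 + t/8 (X(v, t) = (t - 3)*(⅛) = (-3 + t)*(⅛) = -3/8 + t/8)
(X(y(4), (3 + 3)*2) - 214) + A(-12, -13) = ((-3/8 + ((3 + 3)*2)/8) - 214) - 13 = ((-3/8 + (6*2)/8) - 214) - 13 = ((-3/8 + (⅛)*12) - 214) - 13 = ((-3/8 + 3/2) - 214) - 13 = (9/8 - 214) - 13 = -1703/8 - 13 = -1807/8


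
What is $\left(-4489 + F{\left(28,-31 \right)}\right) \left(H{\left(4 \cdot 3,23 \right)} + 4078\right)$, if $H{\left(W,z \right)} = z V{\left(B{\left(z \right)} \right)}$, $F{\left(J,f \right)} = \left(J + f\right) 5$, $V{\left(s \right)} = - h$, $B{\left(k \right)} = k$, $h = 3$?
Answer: $-18056536$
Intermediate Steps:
$V{\left(s \right)} = -3$ ($V{\left(s \right)} = \left(-1\right) 3 = -3$)
$F{\left(J,f \right)} = 5 J + 5 f$
$H{\left(W,z \right)} = - 3 z$ ($H{\left(W,z \right)} = z \left(-3\right) = - 3 z$)
$\left(-4489 + F{\left(28,-31 \right)}\right) \left(H{\left(4 \cdot 3,23 \right)} + 4078\right) = \left(-4489 + \left(5 \cdot 28 + 5 \left(-31\right)\right)\right) \left(\left(-3\right) 23 + 4078\right) = \left(-4489 + \left(140 - 155\right)\right) \left(-69 + 4078\right) = \left(-4489 - 15\right) 4009 = \left(-4504\right) 4009 = -18056536$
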